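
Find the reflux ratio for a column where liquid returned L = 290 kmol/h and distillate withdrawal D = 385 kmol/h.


Reflux ratio definition: R = L / D (liquid returned / distillate withdrawn)
L = 290 kmol/h, D = 385 kmol/h
R = 290 / 385 = 0.7532

0.7532


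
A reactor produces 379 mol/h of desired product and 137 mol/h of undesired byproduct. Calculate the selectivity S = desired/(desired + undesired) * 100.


Selectivity = desired / (desired + undesired) * 100
Total products = 379 + 137 = 516 mol/h
S = 379 / 516 * 100
= 0.7345 * 100
= 73.45 %

73.45 %


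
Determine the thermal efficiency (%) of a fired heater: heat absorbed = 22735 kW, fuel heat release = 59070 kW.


Furnace efficiency = Q_absorbed / Q_fuel * 100
= 22735 / 59070 * 100 = 38.49

38.49 %


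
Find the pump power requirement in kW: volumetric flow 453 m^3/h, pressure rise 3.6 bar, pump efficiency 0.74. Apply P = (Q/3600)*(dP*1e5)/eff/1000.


Q = 453 / 3600 = 0.125833 m^3/s
P = 0.125833 * (3.6 * 1e5) / 0.74 / 1000 = 61.22

61.22 kW


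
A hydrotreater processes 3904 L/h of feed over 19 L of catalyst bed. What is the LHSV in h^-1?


LHSV = volumetric feed rate / catalyst volume
= 3904 L/h / 19 L
= 205.5 h^-1

205.5 h^-1


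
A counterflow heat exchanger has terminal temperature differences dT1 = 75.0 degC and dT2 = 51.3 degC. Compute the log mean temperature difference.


LMTD = (dT1 - dT2) / ln(dT1/dT2)
= (75.0 - 51.3) / ln(75.0 / 51.3) = 23.7 / 0.379797 = 62.40

62.40 degC


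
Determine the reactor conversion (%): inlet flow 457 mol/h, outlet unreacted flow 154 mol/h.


X = (F_in - F_out) / F_in * 100
Moles reacted = 457 - 154 = 303
X = 303 / 457 * 100
= 0.6630 * 100
= 66.30 %

66.30 %


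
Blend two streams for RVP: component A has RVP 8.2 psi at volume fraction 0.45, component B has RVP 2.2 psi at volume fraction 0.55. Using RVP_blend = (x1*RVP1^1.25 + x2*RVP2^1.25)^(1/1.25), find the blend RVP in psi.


Chevron index: RVP_blend = (sum xi*RVPi^1.25)^(1/1.25)
RVP^1.25 terms: 0.45 * 8.2^1.25 + 0.55 * 2.2^1.25 = 7.71788
RVP_blend = 7.71788^(1/1.25) = 5.129

5.129 psi


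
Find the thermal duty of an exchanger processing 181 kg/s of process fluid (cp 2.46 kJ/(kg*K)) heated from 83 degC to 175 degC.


Q = m_dot * cp * delta_T
delta_T = 175 - 83 = 92 K
Q = 181 * 2.46 * 92
= 445.26 * 92
= 40963.92 kW

40963.92 kW


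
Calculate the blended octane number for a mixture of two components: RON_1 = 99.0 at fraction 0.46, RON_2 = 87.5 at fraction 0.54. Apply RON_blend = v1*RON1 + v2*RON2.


Linear blending: RON_blend = sum(vi * RONi)
Contribution 1: 0.46 * 99.0 = 45.54
Contribution 2: 0.54 * 87.5 = 47.25
RON_blend = 45.54 + 47.25 = 92.79

92.79


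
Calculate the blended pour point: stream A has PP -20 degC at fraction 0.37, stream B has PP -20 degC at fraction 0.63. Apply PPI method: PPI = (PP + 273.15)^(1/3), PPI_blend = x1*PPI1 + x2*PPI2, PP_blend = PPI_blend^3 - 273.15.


PPI_1 = (-20 + 273.15)^(1/3) = 6.325953
PPI_2 = (-20 + 273.15)^(1/3) = 6.325953
PPI_blend = 0.37 * 6.325953 + 0.63 * 6.325953 = 6.325953
PP_blend = 6.325953^3 - 273.15 = 253.15 - 273.15 = -20

-20 degC


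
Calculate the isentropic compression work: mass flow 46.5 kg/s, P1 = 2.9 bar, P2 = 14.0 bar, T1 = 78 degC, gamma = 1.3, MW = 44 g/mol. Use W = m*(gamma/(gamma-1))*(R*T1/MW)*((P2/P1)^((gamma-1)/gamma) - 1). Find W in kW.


Isentropic work: W = m*(gamma/(gamma-1))*(R*T1/MW)*((P2/P1)^((gamma-1)/gamma) - 1)
T1 = 78 + 273.15 = 351.15 K
Pressure ratio = 14.0 / 2.9 = 4.82759
Exponent = (1.3 - 1)/1.3 = 0.230769
(P2/P1)^exp - 1 = 4.82759^0.230769 - 1 = 0.438082
W = 46.5 * 1.3 / 0.3 * 8.314 * 351.15 / 44 * 0.438082 = 5857

5857 kW


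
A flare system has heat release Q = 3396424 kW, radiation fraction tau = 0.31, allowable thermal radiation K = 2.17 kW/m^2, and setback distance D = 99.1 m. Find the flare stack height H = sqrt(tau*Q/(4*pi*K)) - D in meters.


tau*Q/(4*pi*K) = 0.31 * 3396424 / (4 * pi * 2.17) = 38611.3
sqrt(38611.3) = 196.498
H = 196.498 - 99.1 = 97.40

97.40 m


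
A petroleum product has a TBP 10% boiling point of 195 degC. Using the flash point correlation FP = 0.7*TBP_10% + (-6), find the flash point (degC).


FP = 0.7 * 195 + (-6) = 130.5

130.5 degC


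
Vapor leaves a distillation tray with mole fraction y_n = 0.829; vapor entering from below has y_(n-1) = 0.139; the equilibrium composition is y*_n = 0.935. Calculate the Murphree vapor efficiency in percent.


Murphree vapor efficiency: EMV = (y_n - y_(n-1)) / (y*_n - y_(n-1)) * 100
EMV = (0.829 - 0.139) / (0.935 - 0.139) * 100 = 0.69 / 0.796 * 100 = 86.68

86.68 %


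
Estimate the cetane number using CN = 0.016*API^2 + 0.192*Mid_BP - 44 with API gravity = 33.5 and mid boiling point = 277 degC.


CN = 0.016 * 33.5^2 + 0.192 * 277 - 44
CN = 17.956 + 53.184 - 44 = 27.14

27.14


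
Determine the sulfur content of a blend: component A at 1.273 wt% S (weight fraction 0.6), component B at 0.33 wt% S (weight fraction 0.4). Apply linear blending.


Linear sulfur blending: S_blend = x1*S1 + x2*S2
Contribution 1: 0.6 * 1.273 = 0.7638 wt%
Contribution 2: 0.4 * 0.33 = 0.132 wt%
S_blend = 0.7638 + 0.132 = 0.8958

0.8958 wt%


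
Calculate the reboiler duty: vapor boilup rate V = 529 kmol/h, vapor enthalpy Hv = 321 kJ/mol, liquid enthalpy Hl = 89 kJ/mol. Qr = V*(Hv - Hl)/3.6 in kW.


Qr = 529 * (321 - 89) / 3.6 = 529 * 232 / 3.6 = 34090

34090 kW


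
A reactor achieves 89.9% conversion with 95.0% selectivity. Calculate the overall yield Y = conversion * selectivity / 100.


Overall yield = conversion (%) * selectivity (%) / 100
Conversion = 89.9%, Selectivity = 95.0%
Y = 89.9 * 95.0 / 100
= 85.405 %

85.405 %


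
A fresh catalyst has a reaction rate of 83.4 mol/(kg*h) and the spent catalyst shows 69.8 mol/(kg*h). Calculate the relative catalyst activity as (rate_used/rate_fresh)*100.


Activity (%) = (rate_used / rate_fresh) * 100
rate_used = 69.8, rate_fresh = 83.4
= (69.8 / 83.4) * 100
= 0.8369 * 100 = 83.69

83.69 %


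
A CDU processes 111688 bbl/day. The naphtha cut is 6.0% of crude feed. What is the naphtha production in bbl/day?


Crude throughput = 111688 bbl/day
Fraction yield = 6.0%
yield = throughput * fraction / 100
yield = 111688 * 6.0 / 100 = 6701.28

6701.28 bbl/day


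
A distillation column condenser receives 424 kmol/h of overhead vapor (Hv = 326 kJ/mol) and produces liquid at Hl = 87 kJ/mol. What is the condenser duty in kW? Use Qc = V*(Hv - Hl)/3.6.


Qc = 424 * (326 - 87) / 3.6 = 424 * 239 / 3.6 = 28150

28150 kW


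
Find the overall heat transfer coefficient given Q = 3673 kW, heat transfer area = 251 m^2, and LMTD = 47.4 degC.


From Q = U*A*LMTD, U = Q / (A * LMTD)
U = 3673 / (251 * 47.4) = 3673 / 11897.4 = 0.3087

0.3087 kW/(m^2*K)


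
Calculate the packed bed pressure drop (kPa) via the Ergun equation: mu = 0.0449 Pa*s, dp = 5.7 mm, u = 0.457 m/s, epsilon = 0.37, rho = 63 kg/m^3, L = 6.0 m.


dp = 5.7 mm = 0.0057 m
Viscous term = 150*0.0449*0.457*(1-0.37)^2 / (0.0057^2*0.37^3) = 742301
Inertial term = 1.75*63*0.457^2*(1-0.37) / (0.0057*0.37^3) = 50242.5
dP/L = 742301 + 50242.5 = 792544 Pa/m
dP = 792544 * 6.0 / 1000 = 4755 kPa

4755 kPa


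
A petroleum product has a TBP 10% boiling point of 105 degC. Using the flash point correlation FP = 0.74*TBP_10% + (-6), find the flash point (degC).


FP = 0.74 * 105 + (-6) = 71.7

71.7 degC


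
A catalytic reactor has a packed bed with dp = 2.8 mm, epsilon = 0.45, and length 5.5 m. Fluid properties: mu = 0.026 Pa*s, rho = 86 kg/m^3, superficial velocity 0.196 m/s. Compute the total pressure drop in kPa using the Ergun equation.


dp = 2.8 mm = 0.0028 m
Viscous term = 150*0.026*0.196*(1-0.45)^2 / (0.0028^2*0.45^3) = 323663
Inertial term = 1.75*86*0.196^2*(1-0.45) / (0.0028*0.45^3) = 12462.8
dP/L = 323663 + 12462.8 = 336126 Pa/m
dP = 336126 * 5.5 / 1000 = 1849 kPa

1849 kPa


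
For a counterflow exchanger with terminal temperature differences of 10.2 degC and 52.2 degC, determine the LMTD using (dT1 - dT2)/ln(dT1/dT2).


LMTD = (dT1 - dT2) / ln(dT1/dT2)
= (10.2 - 52.2) / ln(10.2 / 52.2) = -42 / -1.63269 = 25.72

25.72 degC


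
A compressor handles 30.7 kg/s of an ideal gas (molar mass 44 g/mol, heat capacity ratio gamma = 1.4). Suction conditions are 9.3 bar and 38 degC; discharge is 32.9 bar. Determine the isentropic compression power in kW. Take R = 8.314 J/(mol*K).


Isentropic work: W = m*(gamma/(gamma-1))*(R*T1/MW)*((P2/P1)^((gamma-1)/gamma) - 1)
T1 = 38 + 273.15 = 311.15 K
Pressure ratio = 32.9 / 9.3 = 3.53763
Exponent = (1.4 - 1)/1.4 = 0.285714
(P2/P1)^exp - 1 = 3.53763^0.285714 - 1 = 0.434745
W = 30.7 * 1.4 / 0.4 * 8.314 * 311.15 / 44 * 0.434745 = 2746

2746 kW


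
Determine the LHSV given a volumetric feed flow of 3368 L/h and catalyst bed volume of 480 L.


LHSV = volumetric feed rate / catalyst volume
= 3368 L/h / 480 L
= 7.017 h^-1

7.017 h^-1


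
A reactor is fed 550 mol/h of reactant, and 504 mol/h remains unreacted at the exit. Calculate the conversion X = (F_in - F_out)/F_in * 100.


X = (F_in - F_out) / F_in * 100
Moles reacted = 550 - 504 = 46
X = 46 / 550 * 100
= 0.08364 * 100
= 8.364 %

8.364 %


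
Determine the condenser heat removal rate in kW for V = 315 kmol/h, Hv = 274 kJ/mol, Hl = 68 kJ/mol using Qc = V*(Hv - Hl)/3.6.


Qc = 315 * (274 - 68) / 3.6 = 315 * 206 / 3.6 = 18020

18020 kW


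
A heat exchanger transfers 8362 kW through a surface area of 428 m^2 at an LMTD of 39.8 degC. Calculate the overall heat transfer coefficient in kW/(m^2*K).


From Q = U*A*LMTD, U = Q / (A * LMTD)
U = 8362 / (428 * 39.8) = 8362 / 17034.4 = 0.4909

0.4909 kW/(m^2*K)


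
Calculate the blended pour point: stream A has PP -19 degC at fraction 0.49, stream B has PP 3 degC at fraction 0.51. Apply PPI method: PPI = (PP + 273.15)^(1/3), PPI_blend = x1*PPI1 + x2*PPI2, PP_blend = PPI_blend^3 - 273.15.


PPI_1 = (-19 + 273.15)^(1/3) = 6.334272
PPI_2 = (3 + 273.15)^(1/3) = 6.512009
PPI_blend = 0.49 * 6.334272 + 0.51 * 6.512009 = 6.424918
PP_blend = 6.424918^3 - 273.15 = 265.2179 - 273.15 = -7.93

-7.93 degC


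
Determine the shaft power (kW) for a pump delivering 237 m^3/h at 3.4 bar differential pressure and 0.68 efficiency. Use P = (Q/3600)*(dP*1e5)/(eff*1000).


Q = 237 / 3600 = 0.0658333 m^3/s
P = 0.0658333 * (3.4 * 1e5) / 0.68 / 1000 = 32.92

32.92 kW


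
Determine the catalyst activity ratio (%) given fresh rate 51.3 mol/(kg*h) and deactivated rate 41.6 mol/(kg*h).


Activity (%) = (rate_used / rate_fresh) * 100
rate_used = 41.6, rate_fresh = 51.3
= (41.6 / 51.3) * 100
= 0.8109 * 100 = 81.09

81.09 %


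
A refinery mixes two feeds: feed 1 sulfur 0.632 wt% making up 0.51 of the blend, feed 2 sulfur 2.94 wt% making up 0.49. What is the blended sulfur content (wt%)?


Linear sulfur blending: S_blend = x1*S1 + x2*S2
Contribution 1: 0.51 * 0.632 = 0.32232 wt%
Contribution 2: 0.49 * 2.94 = 1.4406 wt%
S_blend = 0.32232 + 1.4406 = 1.76292

1.76292 wt%


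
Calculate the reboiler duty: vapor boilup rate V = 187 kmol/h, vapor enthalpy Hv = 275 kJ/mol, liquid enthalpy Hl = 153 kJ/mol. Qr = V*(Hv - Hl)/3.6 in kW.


Qr = 187 * (275 - 153) / 3.6 = 187 * 122 / 3.6 = 6337

6337 kW


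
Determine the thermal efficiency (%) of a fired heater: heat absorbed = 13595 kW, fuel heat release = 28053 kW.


Furnace efficiency = Q_absorbed / Q_fuel * 100
= 13595 / 28053 * 100 = 48.46

48.46 %


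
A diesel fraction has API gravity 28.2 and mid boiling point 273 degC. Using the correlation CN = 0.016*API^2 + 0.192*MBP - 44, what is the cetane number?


CN = 0.016 * 28.2^2 + 0.192 * 273 - 44
CN = 12.72384 + 52.416 - 44 = 21.13984

21.13984


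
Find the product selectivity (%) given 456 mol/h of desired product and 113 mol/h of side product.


Selectivity = desired / (desired + undesired) * 100
Total products = 456 + 113 = 569 mol/h
S = 456 / 569 * 100
= 0.8014 * 100
= 80.14 %

80.14 %


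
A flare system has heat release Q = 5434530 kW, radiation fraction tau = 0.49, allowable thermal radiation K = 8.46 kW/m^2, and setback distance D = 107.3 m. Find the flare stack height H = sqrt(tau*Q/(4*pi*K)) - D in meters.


tau*Q/(4*pi*K) = 0.49 * 5434530 / (4 * pi * 8.46) = 25048.3
sqrt(25048.3) = 158.267
H = 158.267 - 107.3 = 50.97

50.97 m


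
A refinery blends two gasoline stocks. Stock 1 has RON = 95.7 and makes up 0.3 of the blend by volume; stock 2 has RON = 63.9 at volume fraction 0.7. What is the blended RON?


Linear blending: RON_blend = sum(vi * RONi)
Contribution 1: 0.3 * 95.7 = 28.71
Contribution 2: 0.7 * 63.9 = 44.73
RON_blend = 28.71 + 44.73 = 73.44

73.44


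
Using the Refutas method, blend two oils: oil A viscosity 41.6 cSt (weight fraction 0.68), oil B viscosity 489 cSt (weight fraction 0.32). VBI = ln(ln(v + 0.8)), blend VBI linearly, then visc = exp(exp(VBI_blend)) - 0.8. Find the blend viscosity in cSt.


Refutas method: VBN_i = 14.534*ln(ln(visc_i + 0.8)) + 10.975, blended linearly by mass fraction; since VBN is linear in VBI_i = ln(ln(visc_i + 0.8)) and the fractions sum to 1, blend VBI directly: visc = exp(exp(VBI_blend)) - 0.8
VBI_1 = ln(ln(41.6 + 0.8)) = 1.321
VBI_2 = ln(ln(489 + 0.8)) = 1.82358
VBI_blend = 0.68 * 1.321 + 0.32 * 1.82358 = 1.48183
visc_blend = exp(exp(1.48183)) - 0.8 = 80.73

80.73 cSt


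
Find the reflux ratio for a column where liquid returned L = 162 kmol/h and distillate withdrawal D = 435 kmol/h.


Reflux ratio definition: R = L / D (liquid returned / distillate withdrawn)
L = 162 kmol/h, D = 435 kmol/h
R = 162 / 435 = 0.3724

0.3724


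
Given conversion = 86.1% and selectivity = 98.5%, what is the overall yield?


Overall yield = conversion (%) * selectivity (%) / 100
Conversion = 86.1%, Selectivity = 98.5%
Y = 86.1 * 98.5 / 100
= 84.8085 %

84.8085 %


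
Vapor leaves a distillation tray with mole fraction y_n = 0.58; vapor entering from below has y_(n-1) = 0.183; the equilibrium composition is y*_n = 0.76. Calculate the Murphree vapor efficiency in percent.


Murphree vapor efficiency: EMV = (y_n - y_(n-1)) / (y*_n - y_(n-1)) * 100
EMV = (0.58 - 0.183) / (0.76 - 0.183) * 100 = 0.397 / 0.577 * 100 = 68.80

68.80 %


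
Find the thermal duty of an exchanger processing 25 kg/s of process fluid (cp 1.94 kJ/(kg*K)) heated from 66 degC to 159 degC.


Q = m_dot * cp * delta_T
delta_T = 159 - 66 = 93 K
Q = 25 * 1.94 * 93
= 48.5 * 93
= 4510.5 kW

4510.5 kW


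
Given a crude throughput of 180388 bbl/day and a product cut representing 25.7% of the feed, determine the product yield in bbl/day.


Crude throughput = 180388 bbl/day
Fraction yield = 25.7%
yield = throughput * fraction / 100
yield = 180388 * 25.7 / 100 = 46359.716

46359.716 bbl/day


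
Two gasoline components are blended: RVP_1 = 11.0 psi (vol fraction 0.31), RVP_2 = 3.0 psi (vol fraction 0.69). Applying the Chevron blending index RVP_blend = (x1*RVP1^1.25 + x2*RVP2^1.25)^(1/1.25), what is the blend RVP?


Chevron index: RVP_blend = (sum xi*RVPi^1.25)^(1/1.25)
RVP^1.25 terms: 0.31 * 11.0^1.25 + 0.69 * 3.0^1.25 = 8.93443
RVP_blend = 8.93443^(1/1.25) = 5.766

5.766 psi


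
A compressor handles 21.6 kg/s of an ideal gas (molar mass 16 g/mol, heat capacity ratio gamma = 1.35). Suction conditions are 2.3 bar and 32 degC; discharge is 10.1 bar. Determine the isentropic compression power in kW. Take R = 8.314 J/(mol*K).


Isentropic work: W = m*(gamma/(gamma-1))*(R*T1/MW)*((P2/P1)^((gamma-1)/gamma) - 1)
T1 = 32 + 273.15 = 305.15 K
Pressure ratio = 10.1 / 2.3 = 4.3913
Exponent = (1.35 - 1)/1.35 = 0.259259
(P2/P1)^exp - 1 = 4.3913^0.259259 - 1 = 0.467567
W = 21.6 * 1.35 / 0.35 * 8.314 * 305.15 / 16 * 0.467567 = 6177

6177 kW


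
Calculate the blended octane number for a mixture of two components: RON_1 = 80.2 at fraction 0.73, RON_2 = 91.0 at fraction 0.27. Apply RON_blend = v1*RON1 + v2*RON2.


Linear blending: RON_blend = sum(vi * RONi)
Contribution 1: 0.73 * 80.2 = 58.546
Contribution 2: 0.27 * 91.0 = 24.57
RON_blend = 58.546 + 24.57 = 83.116

83.116


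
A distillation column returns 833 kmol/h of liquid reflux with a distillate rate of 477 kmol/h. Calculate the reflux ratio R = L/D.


Reflux ratio definition: R = L / D (liquid returned / distillate withdrawn)
L = 833 kmol/h, D = 477 kmol/h
R = 833 / 477 = 1.746

1.746


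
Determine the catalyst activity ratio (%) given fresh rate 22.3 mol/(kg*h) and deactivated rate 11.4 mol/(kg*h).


Activity (%) = (rate_used / rate_fresh) * 100
rate_used = 11.4, rate_fresh = 22.3
= (11.4 / 22.3) * 100
= 0.5112 * 100 = 51.12

51.12 %


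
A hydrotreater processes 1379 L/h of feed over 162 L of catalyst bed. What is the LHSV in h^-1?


LHSV = volumetric feed rate / catalyst volume
= 1379 L/h / 162 L
= 8.512 h^-1

8.512 h^-1


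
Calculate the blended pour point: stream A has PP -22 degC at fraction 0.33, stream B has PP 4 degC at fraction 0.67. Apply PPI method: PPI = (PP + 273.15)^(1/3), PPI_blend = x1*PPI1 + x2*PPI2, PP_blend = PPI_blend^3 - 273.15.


PPI_1 = (-22 + 273.15)^(1/3) = 6.30925
PPI_2 = (4 + 273.15)^(1/3) = 6.51986
PPI_blend = 0.33 * 6.30925 + 0.67 * 6.51986 = 6.450359
PP_blend = 6.450359^3 - 273.15 = 268.3809 - 273.15 = -4.77

-4.77 degC


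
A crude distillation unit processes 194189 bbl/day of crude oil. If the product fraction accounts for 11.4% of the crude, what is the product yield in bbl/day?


Crude throughput = 194189 bbl/day
Fraction yield = 11.4%
yield = throughput * fraction / 100
yield = 194189 * 11.4 / 100 = 22137.546

22137.546 bbl/day


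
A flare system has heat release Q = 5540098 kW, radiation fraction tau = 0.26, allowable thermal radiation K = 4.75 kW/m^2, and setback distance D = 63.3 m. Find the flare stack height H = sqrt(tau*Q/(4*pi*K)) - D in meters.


tau*Q/(4*pi*K) = 0.26 * 5540098 / (4 * pi * 4.75) = 24131.7
sqrt(24131.7) = 155.344
H = 155.344 - 63.3 = 92.04

92.04 m


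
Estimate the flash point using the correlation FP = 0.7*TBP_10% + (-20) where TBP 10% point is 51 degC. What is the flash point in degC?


FP = 0.7 * 51 + (-20) = 15.7

15.7 degC


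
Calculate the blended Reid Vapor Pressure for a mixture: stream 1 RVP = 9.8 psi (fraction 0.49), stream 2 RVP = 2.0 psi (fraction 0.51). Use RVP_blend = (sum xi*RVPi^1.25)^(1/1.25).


Chevron index: RVP_blend = (sum xi*RVPi^1.25)^(1/1.25)
RVP^1.25 terms: 0.49 * 9.8^1.25 + 0.51 * 2.0^1.25 = 9.70927
RVP_blend = 9.70927^(1/1.25) = 6.162

6.162 psi


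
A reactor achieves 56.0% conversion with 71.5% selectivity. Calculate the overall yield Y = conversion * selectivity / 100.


Overall yield = conversion (%) * selectivity (%) / 100
Conversion = 56.0%, Selectivity = 71.5%
Y = 56.0 * 71.5 / 100
= 40.04 %

40.04 %


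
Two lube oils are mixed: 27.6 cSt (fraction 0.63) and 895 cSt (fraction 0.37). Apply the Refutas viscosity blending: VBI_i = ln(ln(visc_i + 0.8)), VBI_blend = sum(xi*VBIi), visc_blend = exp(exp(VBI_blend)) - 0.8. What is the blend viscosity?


Refutas method: VBN_i = 14.534*ln(ln(visc_i + 0.8)) + 10.975, blended linearly by mass fraction; since VBN is linear in VBI_i = ln(ln(visc_i + 0.8)) and the fractions sum to 1, blend VBI directly: visc = exp(exp(VBI_blend)) - 0.8
VBI_1 = ln(ln(27.6 + 0.8)) = 1.20788
VBI_2 = ln(ln(895 + 0.8)) = 1.91659
VBI_blend = 0.63 * 1.20788 + 0.37 * 1.91659 = 1.4701
visc_blend = exp(exp(1.4701)) - 0.8 = 76.65

76.65 cSt


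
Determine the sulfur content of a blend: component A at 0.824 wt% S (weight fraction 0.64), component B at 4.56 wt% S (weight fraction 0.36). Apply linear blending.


Linear sulfur blending: S_blend = x1*S1 + x2*S2
Contribution 1: 0.64 * 0.824 = 0.52736 wt%
Contribution 2: 0.36 * 4.56 = 1.6416 wt%
S_blend = 0.52736 + 1.6416 = 2.16896

2.16896 wt%


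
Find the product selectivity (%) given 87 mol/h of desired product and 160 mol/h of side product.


Selectivity = desired / (desired + undesired) * 100
Total products = 87 + 160 = 247 mol/h
S = 87 / 247 * 100
= 0.3522 * 100
= 35.22 %

35.22 %


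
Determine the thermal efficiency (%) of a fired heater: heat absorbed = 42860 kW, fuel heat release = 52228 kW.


Furnace efficiency = Q_absorbed / Q_fuel * 100
= 42860 / 52228 * 100 = 82.06

82.06 %


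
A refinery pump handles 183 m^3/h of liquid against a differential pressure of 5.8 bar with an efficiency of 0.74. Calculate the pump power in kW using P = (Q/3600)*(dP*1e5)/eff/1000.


Q = 183 / 3600 = 0.0508333 m^3/s
P = 0.0508333 * (5.8 * 1e5) / 0.74 / 1000 = 39.84

39.84 kW


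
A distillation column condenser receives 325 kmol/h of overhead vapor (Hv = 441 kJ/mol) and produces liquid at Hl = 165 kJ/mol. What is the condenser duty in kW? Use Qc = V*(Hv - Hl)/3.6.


Qc = 325 * (441 - 165) / 3.6 = 325 * 276 / 3.6 = 24920

24920 kW


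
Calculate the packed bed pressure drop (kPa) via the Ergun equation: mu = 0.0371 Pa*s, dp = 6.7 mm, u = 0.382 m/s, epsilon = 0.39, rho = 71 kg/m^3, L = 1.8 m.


dp = 6.7 mm = 0.0067 m
Viscous term = 150*0.0371*0.382*(1-0.39)^2 / (0.0067^2*0.39^3) = 297060
Inertial term = 1.75*71*0.382^2*(1-0.39) / (0.0067*0.39^3) = 27828.1
dP/L = 297060 + 27828.1 = 324888 Pa/m
dP = 324888 * 1.8 / 1000 = 584.8 kPa

584.8 kPa


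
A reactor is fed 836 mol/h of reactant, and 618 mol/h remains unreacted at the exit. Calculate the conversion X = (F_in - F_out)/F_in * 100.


X = (F_in - F_out) / F_in * 100
Moles reacted = 836 - 618 = 218
X = 218 / 836 * 100
= 0.2608 * 100
= 26.08 %

26.08 %


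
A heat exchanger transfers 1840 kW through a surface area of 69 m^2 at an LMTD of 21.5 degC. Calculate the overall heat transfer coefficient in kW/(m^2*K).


From Q = U*A*LMTD, U = Q / (A * LMTD)
U = 1840 / (69 * 21.5) = 1840 / 1483.5 = 1.240

1.240 kW/(m^2*K)


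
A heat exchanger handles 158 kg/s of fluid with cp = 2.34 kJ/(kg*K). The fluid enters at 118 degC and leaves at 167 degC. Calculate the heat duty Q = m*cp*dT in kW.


Q = m_dot * cp * delta_T
delta_T = 167 - 118 = 49 K
Q = 158 * 2.34 * 49
= 369.72 * 49
= 18116.28 kW

18116.28 kW


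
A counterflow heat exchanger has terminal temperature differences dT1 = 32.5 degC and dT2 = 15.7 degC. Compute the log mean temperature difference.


LMTD = (dT1 - dT2) / ln(dT1/dT2)
= (32.5 - 15.7) / ln(32.5 / 15.7) = 16.8 / 0.727579 = 23.09

23.09 degC


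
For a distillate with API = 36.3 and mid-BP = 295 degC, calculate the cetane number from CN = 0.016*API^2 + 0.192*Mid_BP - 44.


CN = 0.016 * 36.3^2 + 0.192 * 295 - 44
CN = 21.08304 + 56.64 - 44 = 33.72304

33.72304


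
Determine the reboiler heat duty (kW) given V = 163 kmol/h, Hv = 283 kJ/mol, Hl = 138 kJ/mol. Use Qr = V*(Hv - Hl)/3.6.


Qr = 163 * (283 - 138) / 3.6 = 163 * 145 / 3.6 = 6565

6565 kW


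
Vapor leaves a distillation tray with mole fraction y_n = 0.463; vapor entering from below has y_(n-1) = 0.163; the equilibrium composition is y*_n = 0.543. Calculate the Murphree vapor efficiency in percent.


Murphree vapor efficiency: EMV = (y_n - y_(n-1)) / (y*_n - y_(n-1)) * 100
EMV = (0.463 - 0.163) / (0.543 - 0.163) * 100 = 0.3 / 0.38 * 100 = 78.95

78.95 %


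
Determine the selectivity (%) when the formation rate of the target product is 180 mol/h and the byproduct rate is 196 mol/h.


Selectivity = desired / (desired + undesired) * 100
Total products = 180 + 196 = 376 mol/h
S = 180 / 376 * 100
= 0.4787 * 100
= 47.87 %

47.87 %


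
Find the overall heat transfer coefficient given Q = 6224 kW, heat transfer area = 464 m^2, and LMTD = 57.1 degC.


From Q = U*A*LMTD, U = Q / (A * LMTD)
U = 6224 / (464 * 57.1) = 6224 / 26494.4 = 0.2349

0.2349 kW/(m^2*K)


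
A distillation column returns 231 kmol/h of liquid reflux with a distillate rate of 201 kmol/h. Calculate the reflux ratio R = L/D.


Reflux ratio definition: R = L / D (liquid returned / distillate withdrawn)
L = 231 kmol/h, D = 201 kmol/h
R = 231 / 201 = 1.149

1.149


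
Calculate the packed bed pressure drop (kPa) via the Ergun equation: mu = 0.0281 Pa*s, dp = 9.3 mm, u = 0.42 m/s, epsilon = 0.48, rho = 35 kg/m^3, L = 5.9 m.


dp = 9.3 mm = 0.0093 m
Viscous term = 150*0.0281*0.42*(1-0.48)^2 / (0.0093^2*0.48^3) = 50045.4
Inertial term = 1.75*35*0.42^2*(1-0.48) / (0.0093*0.48^3) = 5462.62
dP/L = 50045.4 + 5462.62 = 55508 Pa/m
dP = 55508 * 5.9 / 1000 = 327.5 kPa

327.5 kPa


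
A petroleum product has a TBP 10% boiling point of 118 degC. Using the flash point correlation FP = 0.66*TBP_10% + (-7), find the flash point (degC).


FP = 0.66 * 118 + (-7) = 70.88

70.88 degC


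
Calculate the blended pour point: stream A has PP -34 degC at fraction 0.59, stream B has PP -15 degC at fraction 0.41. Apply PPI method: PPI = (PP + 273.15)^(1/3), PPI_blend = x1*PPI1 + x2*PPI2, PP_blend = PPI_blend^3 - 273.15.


PPI_1 = (-34 + 273.15)^(1/3) = 6.20712
PPI_2 = (-15 + 273.15)^(1/3) = 6.36733
PPI_blend = 0.59 * 6.20712 + 0.41 * 6.36733 = 6.272806
PP_blend = 6.272806^3 - 273.15 = 246.823 - 273.15 = -26.33

-26.33 degC


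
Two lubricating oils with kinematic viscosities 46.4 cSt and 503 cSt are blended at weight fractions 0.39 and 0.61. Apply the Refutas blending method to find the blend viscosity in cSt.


Refutas method: VBN_i = 14.534*ln(ln(visc_i + 0.8)) + 10.975, blended linearly by mass fraction; since VBN is linear in VBI_i = ln(ln(visc_i + 0.8)) and the fractions sum to 1, blend VBI directly: visc = exp(exp(VBI_blend)) - 0.8
VBI_1 = ln(ln(46.4 + 0.8)) = 1.34921
VBI_2 = ln(ln(503 + 0.8)) = 1.82812
VBI_blend = 0.39 * 1.34921 + 0.61 * 1.82812 = 1.64135
visc_blend = exp(exp(1.64135)) - 0.8 = 173.7

173.7 cSt


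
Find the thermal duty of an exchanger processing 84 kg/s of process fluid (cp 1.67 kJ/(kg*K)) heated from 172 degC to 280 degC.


Q = m_dot * cp * delta_T
delta_T = 280 - 172 = 108 K
Q = 84 * 1.67 * 108
= 140.28 * 108
= 15150.24 kW

15150.24 kW


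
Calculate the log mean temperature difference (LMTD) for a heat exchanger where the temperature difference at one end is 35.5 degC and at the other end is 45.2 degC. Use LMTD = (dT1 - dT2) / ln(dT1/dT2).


LMTD = (dT1 - dT2) / ln(dT1/dT2)
= (35.5 - 45.2) / ln(35.5 / 45.2) = -9.7 / -0.241564 = 40.15

40.15 degC


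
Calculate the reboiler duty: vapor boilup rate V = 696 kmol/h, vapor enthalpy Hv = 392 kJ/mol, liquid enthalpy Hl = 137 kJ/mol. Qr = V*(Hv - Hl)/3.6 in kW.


Qr = 696 * (392 - 137) / 3.6 = 696 * 255 / 3.6 = 49300

49300 kW


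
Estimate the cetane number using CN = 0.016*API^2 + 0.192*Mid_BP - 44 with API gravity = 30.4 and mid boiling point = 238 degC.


CN = 0.016 * 30.4^2 + 0.192 * 238 - 44
CN = 14.78656 + 45.696 - 44 = 16.48256

16.48256


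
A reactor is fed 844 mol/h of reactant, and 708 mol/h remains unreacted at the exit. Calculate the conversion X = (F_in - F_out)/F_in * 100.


X = (F_in - F_out) / F_in * 100
Moles reacted = 844 - 708 = 136
X = 136 / 844 * 100
= 0.1611 * 100
= 16.11 %

16.11 %


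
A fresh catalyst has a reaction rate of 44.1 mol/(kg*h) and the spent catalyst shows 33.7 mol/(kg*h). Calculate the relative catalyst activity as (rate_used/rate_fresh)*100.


Activity (%) = (rate_used / rate_fresh) * 100
rate_used = 33.7, rate_fresh = 44.1
= (33.7 / 44.1) * 100
= 0.7642 * 100 = 76.42

76.42 %


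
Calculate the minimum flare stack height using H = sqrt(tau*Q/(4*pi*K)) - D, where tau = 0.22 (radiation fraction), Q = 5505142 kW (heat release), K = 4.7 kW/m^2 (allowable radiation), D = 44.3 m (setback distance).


tau*Q/(4*pi*K) = 0.22 * 5505142 / (4 * pi * 4.7) = 20506.1
sqrt(20506.1) = 143.2
H = 143.2 - 44.3 = 98.90

98.90 m


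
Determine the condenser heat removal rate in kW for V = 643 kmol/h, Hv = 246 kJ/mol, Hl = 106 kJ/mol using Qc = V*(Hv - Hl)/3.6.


Qc = 643 * (246 - 106) / 3.6 = 643 * 140 / 3.6 = 25010

25010 kW


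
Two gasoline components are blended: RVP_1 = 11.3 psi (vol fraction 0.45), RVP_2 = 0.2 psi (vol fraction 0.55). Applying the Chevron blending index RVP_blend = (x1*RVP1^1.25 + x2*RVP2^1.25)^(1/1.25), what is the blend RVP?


Chevron index: RVP_blend = (sum xi*RVPi^1.25)^(1/1.25)
RVP^1.25 terms: 0.45 * 11.3^1.25 + 0.55 * 0.2^1.25 = 9.39667
RVP_blend = 9.39667^(1/1.25) = 6.003

6.003 psi


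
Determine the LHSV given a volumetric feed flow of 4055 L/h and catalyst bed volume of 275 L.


LHSV = volumetric feed rate / catalyst volume
= 4055 L/h / 275 L
= 14.75 h^-1

14.75 h^-1


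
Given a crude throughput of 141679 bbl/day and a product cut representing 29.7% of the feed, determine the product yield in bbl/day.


Crude throughput = 141679 bbl/day
Fraction yield = 29.7%
yield = throughput * fraction / 100
yield = 141679 * 29.7 / 100 = 42078.663

42078.663 bbl/day


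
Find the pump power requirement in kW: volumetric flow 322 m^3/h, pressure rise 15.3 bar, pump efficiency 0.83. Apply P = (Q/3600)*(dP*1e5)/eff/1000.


Q = 322 / 3600 = 0.0894444 m^3/s
P = 0.0894444 * (15.3 * 1e5) / 0.83 / 1000 = 164.9

164.9 kW


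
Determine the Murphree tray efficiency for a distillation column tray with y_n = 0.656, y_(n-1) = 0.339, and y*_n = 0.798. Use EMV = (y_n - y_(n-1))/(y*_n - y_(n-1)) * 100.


Murphree vapor efficiency: EMV = (y_n - y_(n-1)) / (y*_n - y_(n-1)) * 100
EMV = (0.656 - 0.339) / (0.798 - 0.339) * 100 = 0.317 / 0.459 * 100 = 69.06

69.06 %


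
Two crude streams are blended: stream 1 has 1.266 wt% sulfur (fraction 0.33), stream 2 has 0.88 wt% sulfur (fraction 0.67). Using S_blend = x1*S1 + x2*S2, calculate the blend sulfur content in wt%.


Linear sulfur blending: S_blend = x1*S1 + x2*S2
Contribution 1: 0.33 * 1.266 = 0.41778 wt%
Contribution 2: 0.67 * 0.88 = 0.5896 wt%
S_blend = 0.41778 + 0.5896 = 1.00738

1.00738 wt%


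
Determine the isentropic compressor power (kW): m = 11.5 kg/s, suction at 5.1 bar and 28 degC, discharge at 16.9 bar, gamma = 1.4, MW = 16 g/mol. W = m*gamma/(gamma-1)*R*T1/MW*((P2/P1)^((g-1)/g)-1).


Isentropic work: W = m*(gamma/(gamma-1))*(R*T1/MW)*((P2/P1)^((gamma-1)/gamma) - 1)
T1 = 28 + 273.15 = 301.15 K
Pressure ratio = 16.9 / 5.1 = 3.31373
Exponent = (1.4 - 1)/1.4 = 0.285714
(P2/P1)^exp - 1 = 3.31373^0.285714 - 1 = 0.408192
W = 11.5 * 1.4 / 0.4 * 8.314 * 301.15 / 16 * 0.408192 = 2571

2571 kW


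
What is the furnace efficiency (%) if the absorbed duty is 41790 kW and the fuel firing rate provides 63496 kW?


Furnace efficiency = Q_absorbed / Q_fuel * 100
= 41790 / 63496 * 100 = 65.82

65.82 %


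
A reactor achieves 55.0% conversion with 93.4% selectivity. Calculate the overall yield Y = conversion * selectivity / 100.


Overall yield = conversion (%) * selectivity (%) / 100
Conversion = 55.0%, Selectivity = 93.4%
Y = 55.0 * 93.4 / 100
= 51.37 %

51.37 %


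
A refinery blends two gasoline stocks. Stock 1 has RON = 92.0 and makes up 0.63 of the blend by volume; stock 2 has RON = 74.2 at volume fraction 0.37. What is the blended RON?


Linear blending: RON_blend = sum(vi * RONi)
Contribution 1: 0.63 * 92.0 = 57.96
Contribution 2: 0.37 * 74.2 = 27.454
RON_blend = 57.96 + 27.454 = 85.414

85.414


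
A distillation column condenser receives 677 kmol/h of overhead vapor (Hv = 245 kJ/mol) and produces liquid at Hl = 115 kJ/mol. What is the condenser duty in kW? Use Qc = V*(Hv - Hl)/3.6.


Qc = 677 * (245 - 115) / 3.6 = 677 * 130 / 3.6 = 24450

24450 kW


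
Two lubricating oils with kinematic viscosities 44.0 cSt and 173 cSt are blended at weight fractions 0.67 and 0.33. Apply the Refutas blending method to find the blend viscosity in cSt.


Refutas method: VBN_i = 14.534*ln(ln(visc_i + 0.8)) + 10.975, blended linearly by mass fraction; since VBN is linear in VBI_i = ln(ln(visc_i + 0.8)) and the fractions sum to 1, blend VBI directly: visc = exp(exp(VBI_blend)) - 0.8
VBI_1 = ln(ln(44.0 + 0.8)) = 1.33558
VBI_2 = ln(ln(173 + 0.8)) = 1.64053
VBI_blend = 0.67 * 1.33558 + 0.33 * 1.64053 = 1.43621
visc_blend = exp(exp(1.43621)) - 0.8 = 66.20

66.20 cSt


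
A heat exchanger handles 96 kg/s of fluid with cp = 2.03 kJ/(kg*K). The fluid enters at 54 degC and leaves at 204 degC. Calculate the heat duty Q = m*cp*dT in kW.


Q = m_dot * cp * delta_T
delta_T = 204 - 54 = 150 K
Q = 96 * 2.03 * 150
= 194.88 * 150
= 29232 kW

29232 kW


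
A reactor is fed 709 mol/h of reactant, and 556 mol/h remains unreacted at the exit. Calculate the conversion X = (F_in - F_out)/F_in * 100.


X = (F_in - F_out) / F_in * 100
Moles reacted = 709 - 556 = 153
X = 153 / 709 * 100
= 0.2158 * 100
= 21.58 %

21.58 %


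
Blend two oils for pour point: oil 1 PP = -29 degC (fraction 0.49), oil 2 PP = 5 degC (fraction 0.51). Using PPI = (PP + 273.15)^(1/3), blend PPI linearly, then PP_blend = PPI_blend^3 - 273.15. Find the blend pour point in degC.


PPI_1 = (-29 + 273.15)^(1/3) = 6.25008
PPI_2 = (5 + 273.15)^(1/3) = 6.527693
PPI_blend = 0.49 * 6.25008 + 0.51 * 6.527693 = 6.391663
PP_blend = 6.391663^3 - 273.15 = 261.1209 - 273.15 = -12.03

-12.03 degC


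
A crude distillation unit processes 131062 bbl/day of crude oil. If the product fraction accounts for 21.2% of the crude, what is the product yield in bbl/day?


Crude throughput = 131062 bbl/day
Fraction yield = 21.2%
yield = throughput * fraction / 100
yield = 131062 * 21.2 / 100 = 27785.144

27785.144 bbl/day


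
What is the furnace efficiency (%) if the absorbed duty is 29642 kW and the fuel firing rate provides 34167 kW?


Furnace efficiency = Q_absorbed / Q_fuel * 100
= 29642 / 34167 * 100 = 86.76

86.76 %


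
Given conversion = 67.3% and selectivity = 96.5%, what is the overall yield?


Overall yield = conversion (%) * selectivity (%) / 100
Conversion = 67.3%, Selectivity = 96.5%
Y = 67.3 * 96.5 / 100
= 64.9445 %

64.9445 %


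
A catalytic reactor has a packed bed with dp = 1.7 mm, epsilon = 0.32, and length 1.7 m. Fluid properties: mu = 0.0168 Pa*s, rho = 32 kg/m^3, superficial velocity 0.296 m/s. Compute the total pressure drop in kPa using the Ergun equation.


dp = 1.7 mm = 0.0017 m
Viscous term = 150*0.0168*0.296*(1-0.32)^2 / (0.0017^2*0.32^3) = 3642190
Inertial term = 1.75*32*0.296^2*(1-0.32) / (0.0017*0.32^3) = 59893.7
dP/L = 3642190 + 59893.7 = 3702080 Pa/m
dP = 3702080 * 1.7 / 1000 = 6294 kPa

6294 kPa


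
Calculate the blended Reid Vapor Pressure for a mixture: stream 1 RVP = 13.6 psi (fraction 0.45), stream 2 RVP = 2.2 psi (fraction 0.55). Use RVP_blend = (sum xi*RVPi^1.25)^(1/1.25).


Chevron index: RVP_blend = (sum xi*RVPi^1.25)^(1/1.25)
RVP^1.25 terms: 0.45 * 13.6^1.25 + 0.55 * 2.2^1.25 = 13.2263
RVP_blend = 13.2263^(1/1.25) = 7.891

7.891 psi


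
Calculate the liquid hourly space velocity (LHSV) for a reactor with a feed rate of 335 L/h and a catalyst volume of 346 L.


LHSV = volumetric feed rate / catalyst volume
= 335 L/h / 346 L
= 0.9682 h^-1

0.9682 h^-1


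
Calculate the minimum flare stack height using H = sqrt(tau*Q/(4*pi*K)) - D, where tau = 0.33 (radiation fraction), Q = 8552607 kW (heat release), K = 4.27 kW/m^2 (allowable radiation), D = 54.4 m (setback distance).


tau*Q/(4*pi*K) = 0.33 * 8552607 / (4 * pi * 4.27) = 52598.7
sqrt(52598.7) = 229.344
H = 229.344 - 54.4 = 174.9

174.9 m


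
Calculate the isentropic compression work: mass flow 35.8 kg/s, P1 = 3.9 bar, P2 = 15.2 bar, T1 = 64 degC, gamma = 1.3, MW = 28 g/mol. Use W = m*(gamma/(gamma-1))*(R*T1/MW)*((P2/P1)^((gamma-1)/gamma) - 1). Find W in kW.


Isentropic work: W = m*(gamma/(gamma-1))*(R*T1/MW)*((P2/P1)^((gamma-1)/gamma) - 1)
T1 = 64 + 273.15 = 337.15 K
Pressure ratio = 15.2 / 3.9 = 3.89744
Exponent = (1.3 - 1)/1.3 = 0.230769
(P2/P1)^exp - 1 = 3.89744^0.230769 - 1 = 0.36878
W = 35.8 * 1.3 / 0.3 * 8.314 * 337.15 / 28 * 0.36878 = 5727

5727 kW


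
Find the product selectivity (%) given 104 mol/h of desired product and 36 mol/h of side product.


Selectivity = desired / (desired + undesired) * 100
Total products = 104 + 36 = 140 mol/h
S = 104 / 140 * 100
= 0.7429 * 100
= 74.29 %

74.29 %


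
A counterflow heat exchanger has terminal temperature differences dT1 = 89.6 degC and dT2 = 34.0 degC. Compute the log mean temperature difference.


LMTD = (dT1 - dT2) / ln(dT1/dT2)
= (89.6 - 34.0) / ln(89.6 / 34.0) = 55.6 / 0.968995 = 57.38

57.38 degC


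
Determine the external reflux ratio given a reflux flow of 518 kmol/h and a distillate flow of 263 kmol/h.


Reflux ratio definition: R = L / D (liquid returned / distillate withdrawn)
L = 518 kmol/h, D = 263 kmol/h
R = 518 / 263 = 1.970

1.970


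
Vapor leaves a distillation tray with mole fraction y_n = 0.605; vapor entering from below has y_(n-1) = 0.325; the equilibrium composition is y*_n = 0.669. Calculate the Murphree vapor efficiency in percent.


Murphree vapor efficiency: EMV = (y_n - y_(n-1)) / (y*_n - y_(n-1)) * 100
EMV = (0.605 - 0.325) / (0.669 - 0.325) * 100 = 0.28 / 0.344 * 100 = 81.40

81.40 %


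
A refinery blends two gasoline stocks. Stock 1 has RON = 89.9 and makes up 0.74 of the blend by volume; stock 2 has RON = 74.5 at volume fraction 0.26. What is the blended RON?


Linear blending: RON_blend = sum(vi * RONi)
Contribution 1: 0.74 * 89.9 = 66.526
Contribution 2: 0.26 * 74.5 = 19.37
RON_blend = 66.526 + 19.37 = 85.896

85.896


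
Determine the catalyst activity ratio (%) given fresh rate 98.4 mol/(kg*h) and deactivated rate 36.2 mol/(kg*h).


Activity (%) = (rate_used / rate_fresh) * 100
rate_used = 36.2, rate_fresh = 98.4
= (36.2 / 98.4) * 100
= 0.3679 * 100 = 36.79

36.79 %


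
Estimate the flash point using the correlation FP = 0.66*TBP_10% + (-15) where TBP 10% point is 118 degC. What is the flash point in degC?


FP = 0.66 * 118 + (-15) = 62.88

62.88 degC


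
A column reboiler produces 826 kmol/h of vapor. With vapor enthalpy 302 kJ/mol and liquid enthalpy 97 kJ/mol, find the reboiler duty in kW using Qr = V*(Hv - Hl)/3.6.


Qr = 826 * (302 - 97) / 3.6 = 826 * 205 / 3.6 = 47040

47040 kW


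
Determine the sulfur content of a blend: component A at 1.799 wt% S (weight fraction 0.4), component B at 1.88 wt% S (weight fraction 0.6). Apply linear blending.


Linear sulfur blending: S_blend = x1*S1 + x2*S2
Contribution 1: 0.4 * 1.799 = 0.7196 wt%
Contribution 2: 0.6 * 1.88 = 1.128 wt%
S_blend = 0.7196 + 1.128 = 1.8476

1.8476 wt%


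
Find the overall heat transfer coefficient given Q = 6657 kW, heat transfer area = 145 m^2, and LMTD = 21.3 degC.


From Q = U*A*LMTD, U = Q / (A * LMTD)
U = 6657 / (145 * 21.3) = 6657 / 3088.5 = 2.155

2.155 kW/(m^2*K)


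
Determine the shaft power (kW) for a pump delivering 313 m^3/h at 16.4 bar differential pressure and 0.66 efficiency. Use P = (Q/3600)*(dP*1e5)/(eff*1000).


Q = 313 / 3600 = 0.0869444 m^3/s
P = 0.0869444 * (16.4 * 1e5) / 0.66 / 1000 = 216.0

216.0 kW


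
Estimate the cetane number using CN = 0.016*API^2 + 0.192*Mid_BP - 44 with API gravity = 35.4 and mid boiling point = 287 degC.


CN = 0.016 * 35.4^2 + 0.192 * 287 - 44
CN = 20.05056 + 55.104 - 44 = 31.15456

31.15456


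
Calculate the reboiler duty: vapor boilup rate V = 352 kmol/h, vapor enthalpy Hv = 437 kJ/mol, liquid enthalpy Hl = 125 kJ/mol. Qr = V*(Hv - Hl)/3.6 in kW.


Qr = 352 * (437 - 125) / 3.6 = 352 * 312 / 3.6 = 30510

30510 kW


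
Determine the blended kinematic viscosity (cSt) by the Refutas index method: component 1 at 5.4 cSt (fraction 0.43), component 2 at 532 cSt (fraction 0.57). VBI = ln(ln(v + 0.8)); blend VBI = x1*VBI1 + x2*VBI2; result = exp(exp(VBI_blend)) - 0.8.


Refutas method: VBN_i = 14.534*ln(ln(visc_i + 0.8)) + 10.975, blended linearly by mass fraction; since VBN is linear in VBI_i = ln(ln(visc_i + 0.8)) and the fractions sum to 1, blend VBI directly: visc = exp(exp(VBI_blend)) - 0.8
VBI_1 = ln(ln(5.4 + 0.8)) = 0.601333
VBI_2 = ln(ln(532 + 0.8)) = 1.83707
VBI_blend = 0.43 * 0.601333 + 0.57 * 1.83707 = 1.3057
visc_blend = exp(exp(1.3057)) - 0.8 = 39.26

39.26 cSt


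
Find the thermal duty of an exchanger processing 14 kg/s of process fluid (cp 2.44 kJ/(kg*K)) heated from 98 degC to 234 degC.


Q = m_dot * cp * delta_T
delta_T = 234 - 98 = 136 K
Q = 14 * 2.44 * 136
= 34.16 * 136
= 4645.76 kW

4645.76 kW
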